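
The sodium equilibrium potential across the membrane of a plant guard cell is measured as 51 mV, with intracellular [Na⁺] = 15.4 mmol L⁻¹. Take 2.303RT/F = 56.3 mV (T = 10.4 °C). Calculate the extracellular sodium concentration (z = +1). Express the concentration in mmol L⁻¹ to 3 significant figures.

Nernst: E = (56.3/1) · log₁₀([out]/[in]), so log₁₀([out]/[in]) = 51.0 × 1 / 56.3 = 0.9059.
[out]/[in] = 10^(0.9059) = 8.051.
[out] = 8.051 × 15.4 = 124 mmol L⁻¹.

124 mmol L⁻¹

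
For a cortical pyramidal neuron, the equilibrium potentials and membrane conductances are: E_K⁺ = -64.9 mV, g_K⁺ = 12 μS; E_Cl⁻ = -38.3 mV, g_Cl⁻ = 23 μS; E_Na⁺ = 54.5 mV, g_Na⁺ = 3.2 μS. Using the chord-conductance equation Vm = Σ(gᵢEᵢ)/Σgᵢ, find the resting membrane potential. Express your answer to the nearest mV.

-39 mV

Σ gᵢEᵢ = 12·(-64.9) + 23·(-38.3) + 3.2·(54.5) = -1485.30
Σ gᵢ = 12 + 23 + 3.2 = 38.2
Vm = -1485.30 / 38.2 = -38.88 mV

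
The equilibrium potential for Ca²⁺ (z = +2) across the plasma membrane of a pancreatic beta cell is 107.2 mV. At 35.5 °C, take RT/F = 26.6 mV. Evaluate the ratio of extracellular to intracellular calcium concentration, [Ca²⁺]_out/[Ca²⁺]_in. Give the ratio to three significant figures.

3170

ln([out]/[in]) = E·z/(26.6) = 107.2 × 2 / 26.6 = 8.0602
[out]/[in] = e^(8.0602) = 3166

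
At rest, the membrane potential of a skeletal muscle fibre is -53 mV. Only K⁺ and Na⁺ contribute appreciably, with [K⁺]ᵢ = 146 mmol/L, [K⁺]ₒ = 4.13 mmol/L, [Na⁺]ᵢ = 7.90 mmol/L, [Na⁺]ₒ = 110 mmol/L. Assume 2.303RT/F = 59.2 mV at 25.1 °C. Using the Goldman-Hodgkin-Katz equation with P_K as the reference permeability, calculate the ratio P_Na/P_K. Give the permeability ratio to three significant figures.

0.133

Let α = P_Na/P_K. GHK: Vm = 59.2·log₁₀[(Kₒ + α·Naₒ)/(Kᵢ + α·Naᵢ)].
10^(Vm/59.2) = 10^(-53.0/59.2) = 0.12727
So 0.12727·(Kᵢ + α·Naᵢ) = Kₒ + α·Naₒ → α = (0.12727·146.0 − 4.13) / (110.0 − 0.12727·7.9)
α = (18.58 − 4.13) / (110.0 − 1.005) = 14.45/109 = 0.1326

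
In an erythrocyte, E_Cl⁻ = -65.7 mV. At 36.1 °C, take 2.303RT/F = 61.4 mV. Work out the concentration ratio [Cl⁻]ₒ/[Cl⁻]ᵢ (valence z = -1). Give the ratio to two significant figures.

12

log₁₀([out]/[in]) = E·z/(61.4) = -65.7 × -1 / 61.4 = 1.0700
[out]/[in] = 10^(1.0700) = 11.75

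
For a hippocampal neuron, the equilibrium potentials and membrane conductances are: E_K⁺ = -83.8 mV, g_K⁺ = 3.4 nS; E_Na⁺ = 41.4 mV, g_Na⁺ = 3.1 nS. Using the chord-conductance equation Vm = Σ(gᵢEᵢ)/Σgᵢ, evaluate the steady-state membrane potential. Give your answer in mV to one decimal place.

Σ gᵢEᵢ = 3.4·(-83.8) + 3.1·(41.4) = -156.58
Σ gᵢ = 3.4 + 3.1 = 6.5
Vm = -156.58 / 6.5 = -24.09 mV

-24.1 mV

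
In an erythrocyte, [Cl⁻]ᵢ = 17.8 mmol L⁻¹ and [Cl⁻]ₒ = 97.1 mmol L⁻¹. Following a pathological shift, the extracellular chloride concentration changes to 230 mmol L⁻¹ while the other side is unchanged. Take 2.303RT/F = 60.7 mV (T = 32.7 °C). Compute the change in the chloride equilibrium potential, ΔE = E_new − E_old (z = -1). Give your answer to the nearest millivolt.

-23 mV

E_old = (60.7/-1)·log₁₀(97.1/17.8) = -44.72 mV
E_new = (60.7/-1)·log₁₀(230/17.8) = -67.46 mV
ΔE = -67.46 − (-44.72) = -22.73 mV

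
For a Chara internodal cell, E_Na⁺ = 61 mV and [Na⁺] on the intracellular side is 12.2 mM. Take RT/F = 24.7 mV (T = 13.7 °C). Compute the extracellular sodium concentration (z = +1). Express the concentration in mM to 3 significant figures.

144 mM

Nernst: E = (24.7/1) · ln([out]/[in]), so ln([out]/[in]) = 61.0 × 1 / 24.7 = 2.4696.
[out]/[in] = e^(2.4696) = 11.82.
[out] = 11.82 × 12.2 = 144.2 mM.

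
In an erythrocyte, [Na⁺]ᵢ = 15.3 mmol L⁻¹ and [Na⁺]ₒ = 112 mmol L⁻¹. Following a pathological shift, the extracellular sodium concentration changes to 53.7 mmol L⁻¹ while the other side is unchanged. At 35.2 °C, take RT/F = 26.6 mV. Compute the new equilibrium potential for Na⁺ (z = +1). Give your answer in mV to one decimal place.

33.4 mV

After the shift: [Na⁺]_out = 53.7, [Na⁺]_in = 15.3 mmol L⁻¹.
E_new = (26.6/1)·ln(53.7/15.3) = 26.60 · (1.2556) = 33.40 mV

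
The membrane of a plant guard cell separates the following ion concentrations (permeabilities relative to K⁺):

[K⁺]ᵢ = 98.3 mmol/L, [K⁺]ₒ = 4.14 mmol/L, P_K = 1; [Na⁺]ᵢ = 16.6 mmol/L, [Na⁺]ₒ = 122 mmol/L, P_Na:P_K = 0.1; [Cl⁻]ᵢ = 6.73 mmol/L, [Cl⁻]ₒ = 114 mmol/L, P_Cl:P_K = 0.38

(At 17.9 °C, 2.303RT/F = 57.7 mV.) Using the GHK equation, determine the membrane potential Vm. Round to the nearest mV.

Vm = 57.7 · log₁₀[(Σ P·[cation]ₒ + Σ P·[anion]ᵢ) / (Σ P·[cation]ᵢ + Σ P·[anion]ₒ)]
Numerator = 1×4.14 + 0.1×122 + 0.38×6.73 = 18.9
Denominator = 1×98.3 + 0.1×16.6 + 0.38×114 = 143.3
Vm = 57.7 · log₁₀(0.13189) = 57.7 × (-0.8798) = -50.76 mV

-51 mV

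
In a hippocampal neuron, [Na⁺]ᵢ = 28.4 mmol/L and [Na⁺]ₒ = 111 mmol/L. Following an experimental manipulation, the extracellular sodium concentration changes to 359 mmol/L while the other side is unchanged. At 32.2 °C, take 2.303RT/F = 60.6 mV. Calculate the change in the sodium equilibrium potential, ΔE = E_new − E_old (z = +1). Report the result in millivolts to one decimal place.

30.9 mV

E_old = (60.6/1)·log₁₀(111/28.4) = 35.88 mV
E_new = (60.6/1)·log₁₀(359/28.4) = 66.77 mV
ΔE = 66.77 − (35.88) = 30.89 mV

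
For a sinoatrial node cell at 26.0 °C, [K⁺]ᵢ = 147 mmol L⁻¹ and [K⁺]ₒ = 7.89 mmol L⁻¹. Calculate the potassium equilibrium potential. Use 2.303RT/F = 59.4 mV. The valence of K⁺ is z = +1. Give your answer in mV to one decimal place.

E = (59.4/z) · log₁₀([K⁺]_out/[K⁺]_in) with z = +1.
= (59.4/1) · log₁₀(7.89/147) = 59.40 · log₁₀(0.05367)
= 59.40 · (-1.2702) = -75.45 mV

-75.5 mV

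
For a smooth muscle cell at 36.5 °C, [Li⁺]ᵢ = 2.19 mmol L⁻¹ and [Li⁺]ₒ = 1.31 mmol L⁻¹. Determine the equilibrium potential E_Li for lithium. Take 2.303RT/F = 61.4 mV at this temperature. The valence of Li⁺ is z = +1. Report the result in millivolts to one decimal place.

E = (61.4/z) · log₁₀([Li⁺]_out/[Li⁺]_in) with z = +1.
= (61.4/1) · log₁₀(1.31/2.19) = 61.40 · log₁₀(0.5982)
= 61.40 · (-0.2232) = -13.70 mV

-13.7 mV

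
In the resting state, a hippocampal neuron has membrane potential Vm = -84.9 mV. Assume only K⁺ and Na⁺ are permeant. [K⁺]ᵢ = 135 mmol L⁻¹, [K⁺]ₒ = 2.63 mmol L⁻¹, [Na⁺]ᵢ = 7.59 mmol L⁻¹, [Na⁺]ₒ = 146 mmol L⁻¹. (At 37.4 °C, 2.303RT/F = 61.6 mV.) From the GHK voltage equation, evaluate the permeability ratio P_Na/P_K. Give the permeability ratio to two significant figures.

0.021

Let α = P_Na/P_K. GHK: Vm = 61.6·log₁₀[(Kₒ + α·Naₒ)/(Kᵢ + α·Naᵢ)].
10^(Vm/61.6) = 10^(-84.9/61.6) = 0.041856
So 0.041856·(Kᵢ + α·Naᵢ) = Kₒ + α·Naₒ → α = (0.041856·135.0 − 2.63) / (146.0 − 0.041856·7.59)
α = (5.651 − 2.63) / (146.0 − 0.3177) = 3.021/145.7 = 0.02073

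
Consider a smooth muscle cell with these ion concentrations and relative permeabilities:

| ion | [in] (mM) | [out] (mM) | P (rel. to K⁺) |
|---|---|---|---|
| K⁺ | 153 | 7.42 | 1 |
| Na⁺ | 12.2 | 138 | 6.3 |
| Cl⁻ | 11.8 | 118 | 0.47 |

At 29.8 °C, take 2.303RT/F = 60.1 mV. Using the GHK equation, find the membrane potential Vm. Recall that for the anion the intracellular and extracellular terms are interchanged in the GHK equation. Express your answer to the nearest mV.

29 mV

Vm = 60.1 · log₁₀[(Σ P·[cation]ₒ + Σ P·[anion]ᵢ) / (Σ P·[cation]ᵢ + Σ P·[anion]ₒ)]
Numerator = 1×7.42 + 6.3×138 + 0.47×11.8 = 882.4
Denominator = 1×153 + 6.3×12.2 + 0.47×118 = 285.3
Vm = 60.1 · log₁₀(3.0925) = 60.1 × (0.4903) = 29.47 mV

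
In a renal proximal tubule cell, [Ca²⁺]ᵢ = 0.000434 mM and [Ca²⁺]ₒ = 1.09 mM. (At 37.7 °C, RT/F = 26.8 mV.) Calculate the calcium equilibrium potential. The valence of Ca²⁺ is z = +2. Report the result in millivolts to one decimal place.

E = (26.8/z) · ln([Ca²⁺]_out/[Ca²⁺]_in) with z = +2.
= (26.8/2) · ln(1.09/0.000434) = 13.40 · ln(2512)
= 13.40 · (7.8286) = 104.90 mV

104.9 mV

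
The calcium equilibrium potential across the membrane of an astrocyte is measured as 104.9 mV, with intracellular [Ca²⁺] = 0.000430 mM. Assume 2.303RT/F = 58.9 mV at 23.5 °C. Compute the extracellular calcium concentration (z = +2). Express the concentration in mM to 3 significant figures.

Nernst: E = (58.9/2) · log₁₀([out]/[in]), so log₁₀([out]/[in]) = 104.9 × 2 / 58.9 = 3.5620.
[out]/[in] = 10^(3.5620) = 3647.
[out] = 3647 × 0.000430 = 1.568 mM.

1.57 mM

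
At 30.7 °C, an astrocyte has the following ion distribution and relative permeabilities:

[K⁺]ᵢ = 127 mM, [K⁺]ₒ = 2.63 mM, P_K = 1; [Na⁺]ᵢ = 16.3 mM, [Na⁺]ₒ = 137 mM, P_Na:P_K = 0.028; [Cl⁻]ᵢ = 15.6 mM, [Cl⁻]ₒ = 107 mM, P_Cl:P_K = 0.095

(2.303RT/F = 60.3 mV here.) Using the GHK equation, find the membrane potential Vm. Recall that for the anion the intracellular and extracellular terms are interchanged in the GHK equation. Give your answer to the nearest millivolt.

Vm = 60.3 · log₁₀[(Σ P·[cation]ₒ + Σ P·[anion]ᵢ) / (Σ P·[cation]ᵢ + Σ P·[anion]ₒ)]
Numerator = 1×2.63 + 0.028×137 + 0.095×15.6 = 7.948
Denominator = 1×127 + 0.028×16.3 + 0.095×107 = 137.6
Vm = 60.3 · log₁₀(0.057753) = 60.3 × (-1.2384) = -74.68 mV

-75 mV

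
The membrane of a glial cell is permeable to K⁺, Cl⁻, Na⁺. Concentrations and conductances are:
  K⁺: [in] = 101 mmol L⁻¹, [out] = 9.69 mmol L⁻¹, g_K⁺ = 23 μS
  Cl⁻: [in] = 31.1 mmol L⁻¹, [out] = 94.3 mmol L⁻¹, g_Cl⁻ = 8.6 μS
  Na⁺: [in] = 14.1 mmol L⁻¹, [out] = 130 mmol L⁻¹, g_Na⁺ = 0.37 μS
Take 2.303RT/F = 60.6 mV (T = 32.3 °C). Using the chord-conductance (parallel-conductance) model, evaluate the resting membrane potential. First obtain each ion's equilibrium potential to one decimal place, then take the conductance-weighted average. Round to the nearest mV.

E_K⁺ = (60.6/1)·log₁₀(9.69/101) = -61.7 mV
E_Cl⁻ = (60.6/-1)·log₁₀(94.3/31.1) = -29.2 mV
E_Na⁺ = (60.6/1)·log₁₀(130/14.1) = 58.5 mV
Vm = (Σ gᵢEᵢ)/(Σ gᵢ) = (23·-61.7 + 8.6·-29.2 + 0.37·58.5) / (23 + 8.6 + 0.37)
= -1648.58 / 31.97 = -51.57 mV

-52 mV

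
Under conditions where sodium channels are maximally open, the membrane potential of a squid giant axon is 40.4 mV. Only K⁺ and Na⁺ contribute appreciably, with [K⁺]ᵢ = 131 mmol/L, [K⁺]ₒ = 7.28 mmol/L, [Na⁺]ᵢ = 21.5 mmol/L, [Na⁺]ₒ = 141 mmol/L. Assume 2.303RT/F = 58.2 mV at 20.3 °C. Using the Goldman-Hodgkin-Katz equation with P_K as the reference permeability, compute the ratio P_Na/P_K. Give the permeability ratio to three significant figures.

Let α = P_Na/P_K. GHK: Vm = 58.2·log₁₀[(Kₒ + α·Naₒ)/(Kᵢ + α·Naᵢ)].
10^(Vm/58.2) = 10^(40.4/58.2) = 4.9449
So 4.9449·(Kᵢ + α·Naᵢ) = Kₒ + α·Naₒ → α = (4.9449·131.0 − 7.28) / (141.0 − 4.9449·21.5)
α = (647.8 − 7.28) / (141.0 − 106.3) = 640.5/34.68 = 18.47

18.5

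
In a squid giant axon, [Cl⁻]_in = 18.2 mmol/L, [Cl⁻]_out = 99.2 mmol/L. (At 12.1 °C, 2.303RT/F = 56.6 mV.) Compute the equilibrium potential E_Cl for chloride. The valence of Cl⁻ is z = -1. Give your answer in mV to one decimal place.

E = (56.6/z) · log₁₀([Cl⁻]_out/[Cl⁻]_in) with z = -1.
For an anion, dividing by z = -1 reverses the sign.
= (56.6/-1) · log₁₀(99.2/18.2) = -56.60 · log₁₀(5.451)
= -56.60 · (0.7364) = -41.68 mV

-41.7 mV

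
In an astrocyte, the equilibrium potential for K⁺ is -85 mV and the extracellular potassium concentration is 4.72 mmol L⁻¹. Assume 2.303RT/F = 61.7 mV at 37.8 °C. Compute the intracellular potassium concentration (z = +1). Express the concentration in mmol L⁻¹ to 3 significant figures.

113 mmol L⁻¹

Nernst: E = (61.7/1) · log₁₀([out]/[in]), so log₁₀([out]/[in]) = -85.0 × 1 / 61.7 = -1.3776.
[out]/[in] = 10^(-1.3776) = 0.04191.
[in] = 4.72 / 0.04191 = 112.6 mmol L⁻¹.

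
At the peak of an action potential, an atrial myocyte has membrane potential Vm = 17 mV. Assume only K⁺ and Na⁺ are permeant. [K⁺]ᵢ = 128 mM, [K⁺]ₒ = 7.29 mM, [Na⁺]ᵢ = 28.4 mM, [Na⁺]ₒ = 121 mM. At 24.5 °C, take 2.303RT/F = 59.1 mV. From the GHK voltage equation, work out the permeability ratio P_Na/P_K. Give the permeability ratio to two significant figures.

Let α = P_Na/P_K. GHK: Vm = 59.1·log₁₀[(Kₒ + α·Naₒ)/(Kᵢ + α·Naᵢ)].
10^(Vm/59.1) = 10^(17.0/59.1) = 1.9393
So 1.9393·(Kᵢ + α·Naᵢ) = Kₒ + α·Naₒ → α = (1.9393·128.0 − 7.29) / (121.0 − 1.9393·28.4)
α = (248.2 − 7.29) / (121.0 − 55.08) = 240.9/65.92 = 3.655

3.7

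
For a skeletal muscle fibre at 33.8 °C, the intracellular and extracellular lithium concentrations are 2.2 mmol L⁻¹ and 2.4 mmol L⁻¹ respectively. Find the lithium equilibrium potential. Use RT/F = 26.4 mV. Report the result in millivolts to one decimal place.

E = (26.4/z) · ln([Li⁺]_out/[Li⁺]_in) with z = +1.
= (26.4/1) · ln(2.4/2.2) = 26.40 · ln(1.091)
= 26.40 · (0.0870) = 2.30 mV

2.3 mV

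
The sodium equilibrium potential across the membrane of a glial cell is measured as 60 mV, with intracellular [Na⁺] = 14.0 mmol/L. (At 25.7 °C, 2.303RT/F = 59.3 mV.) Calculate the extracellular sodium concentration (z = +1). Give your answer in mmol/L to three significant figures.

144 mmol/L

Nernst: E = (59.3/1) · log₁₀([out]/[in]), so log₁₀([out]/[in]) = 60.0 × 1 / 59.3 = 1.0118.
[out]/[in] = 10^(1.0118) = 10.28.
[out] = 10.28 × 14.0 = 143.9 mmol/L.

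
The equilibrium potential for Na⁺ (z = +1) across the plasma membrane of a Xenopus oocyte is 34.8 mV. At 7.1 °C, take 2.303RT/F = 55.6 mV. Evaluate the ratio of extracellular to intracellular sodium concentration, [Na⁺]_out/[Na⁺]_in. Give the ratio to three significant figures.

4.23

log₁₀([out]/[in]) = E·z/(55.6) = 34.8 × 1 / 55.6 = 0.6259
[out]/[in] = 10^(0.6259) = 4.226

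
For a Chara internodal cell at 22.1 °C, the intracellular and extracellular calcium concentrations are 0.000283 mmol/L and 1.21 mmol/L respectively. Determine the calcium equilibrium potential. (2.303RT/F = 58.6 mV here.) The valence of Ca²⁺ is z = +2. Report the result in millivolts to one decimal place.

E = (58.6/z) · log₁₀([Ca²⁺]_out/[Ca²⁺]_in) with z = +2.
= (58.6/2) · log₁₀(1.21/0.000283) = 29.30 · log₁₀(4276)
= 29.30 · (3.6310) = 106.39 mV

106.4 mV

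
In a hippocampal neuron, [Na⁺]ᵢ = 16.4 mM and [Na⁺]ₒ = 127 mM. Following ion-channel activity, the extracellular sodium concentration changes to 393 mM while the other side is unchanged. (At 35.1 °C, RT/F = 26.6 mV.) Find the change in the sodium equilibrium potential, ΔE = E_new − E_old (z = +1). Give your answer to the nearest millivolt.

30 mV

E_old = (26.6/1)·ln(127/16.4) = 54.45 mV
E_new = (26.6/1)·ln(393/16.4) = 84.50 mV
ΔE = 84.50 − (54.45) = 30.05 mV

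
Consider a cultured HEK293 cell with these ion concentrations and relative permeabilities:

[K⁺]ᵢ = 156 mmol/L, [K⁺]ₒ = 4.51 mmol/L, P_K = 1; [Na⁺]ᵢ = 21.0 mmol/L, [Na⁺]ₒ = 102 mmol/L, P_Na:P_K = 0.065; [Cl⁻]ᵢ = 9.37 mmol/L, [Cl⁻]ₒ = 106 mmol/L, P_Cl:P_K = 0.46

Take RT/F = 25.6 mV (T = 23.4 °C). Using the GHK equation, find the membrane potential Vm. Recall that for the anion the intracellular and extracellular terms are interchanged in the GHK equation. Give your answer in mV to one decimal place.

Vm = 25.6 · ln[(Σ P·[cation]ₒ + Σ P·[anion]ᵢ) / (Σ P·[cation]ᵢ + Σ P·[anion]ₒ)]
Numerator = 1×4.51 + 0.065×102 + 0.46×9.37 = 15.45
Denominator = 1×156 + 0.065×21.0 + 0.46×106 = 206.1
Vm = 25.6 · ln(0.074955) = 25.6 × (-2.5909) = -66.33 mV

-66.3 mV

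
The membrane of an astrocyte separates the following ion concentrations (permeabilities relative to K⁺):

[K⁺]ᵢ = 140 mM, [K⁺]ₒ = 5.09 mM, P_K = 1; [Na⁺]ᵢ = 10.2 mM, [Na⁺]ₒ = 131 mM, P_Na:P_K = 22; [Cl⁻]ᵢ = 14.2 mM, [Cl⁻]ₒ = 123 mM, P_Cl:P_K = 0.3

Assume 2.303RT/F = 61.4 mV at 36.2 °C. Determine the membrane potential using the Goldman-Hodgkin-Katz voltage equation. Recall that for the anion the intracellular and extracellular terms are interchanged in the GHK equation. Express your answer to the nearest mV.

53 mV

Vm = 61.4 · log₁₀[(Σ P·[cation]ₒ + Σ P·[anion]ᵢ) / (Σ P·[cation]ᵢ + Σ P·[anion]ₒ)]
Numerator = 1×5.09 + 22×131 + 0.3×14.2 = 2891
Denominator = 1×140 + 22×10.2 + 0.3×123 = 401.3
Vm = 61.4 · log₁₀(7.205) = 61.4 × (0.8576) = 52.66 mV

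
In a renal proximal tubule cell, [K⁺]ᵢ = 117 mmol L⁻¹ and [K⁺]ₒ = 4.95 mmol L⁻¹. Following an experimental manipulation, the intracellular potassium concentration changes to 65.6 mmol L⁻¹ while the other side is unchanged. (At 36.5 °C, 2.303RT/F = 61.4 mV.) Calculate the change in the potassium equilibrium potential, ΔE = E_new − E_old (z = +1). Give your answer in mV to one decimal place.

E_old = (61.4/1)·log₁₀(4.95/117) = -84.34 mV
E_new = (61.4/1)·log₁₀(4.95/65.6) = -68.91 mV
ΔE = -68.91 − (-84.34) = 15.43 mV

15.4 mV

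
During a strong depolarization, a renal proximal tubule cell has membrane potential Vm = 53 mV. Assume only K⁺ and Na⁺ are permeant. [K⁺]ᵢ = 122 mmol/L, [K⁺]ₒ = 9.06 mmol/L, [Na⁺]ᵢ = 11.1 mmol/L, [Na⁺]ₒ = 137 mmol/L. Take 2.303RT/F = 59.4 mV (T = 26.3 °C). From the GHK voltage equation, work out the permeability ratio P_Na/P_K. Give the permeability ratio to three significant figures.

18.7

Let α = P_Na/P_K. GHK: Vm = 59.4·log₁₀[(Kₒ + α·Naₒ)/(Kᵢ + α·Naᵢ)].
10^(Vm/59.4) = 10^(53.0/59.4) = 7.8029
So 7.8029·(Kᵢ + α·Naᵢ) = Kₒ + α·Naₒ → α = (7.8029·122.0 − 9.06) / (137.0 − 7.8029·11.1)
α = (952 − 9.06) / (137.0 − 86.61) = 942.9/50.39 = 18.71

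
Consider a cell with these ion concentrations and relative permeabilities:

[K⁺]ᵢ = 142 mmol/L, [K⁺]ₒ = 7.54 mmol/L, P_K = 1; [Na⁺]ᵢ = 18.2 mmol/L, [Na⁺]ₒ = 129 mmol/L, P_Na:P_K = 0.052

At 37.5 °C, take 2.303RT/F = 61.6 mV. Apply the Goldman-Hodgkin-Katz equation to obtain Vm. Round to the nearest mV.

-62 mV

Vm = 61.6 · log₁₀[(Σ P·[cation]ₒ + Σ P·[anion]ᵢ) / (Σ P·[cation]ᵢ + Σ P·[anion]ₒ)]
Numerator = 1×7.54 + 0.052×129 = 14.25
Denominator = 1×142 + 0.052×18.2 = 142.9
Vm = 61.6 · log₁₀(0.099674) = 61.6 × (-1.0014) = -61.69 mV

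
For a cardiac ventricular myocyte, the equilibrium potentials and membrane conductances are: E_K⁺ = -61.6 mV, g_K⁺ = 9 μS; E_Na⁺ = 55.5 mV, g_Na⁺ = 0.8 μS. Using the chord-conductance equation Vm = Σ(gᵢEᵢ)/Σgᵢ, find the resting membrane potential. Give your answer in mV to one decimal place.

-52.0 mV

Σ gᵢEᵢ = 9·(-61.6) + 0.8·(55.5) = -510.00
Σ gᵢ = 9 + 0.8 = 9.8
Vm = -510.00 / 9.8 = -52.04 mV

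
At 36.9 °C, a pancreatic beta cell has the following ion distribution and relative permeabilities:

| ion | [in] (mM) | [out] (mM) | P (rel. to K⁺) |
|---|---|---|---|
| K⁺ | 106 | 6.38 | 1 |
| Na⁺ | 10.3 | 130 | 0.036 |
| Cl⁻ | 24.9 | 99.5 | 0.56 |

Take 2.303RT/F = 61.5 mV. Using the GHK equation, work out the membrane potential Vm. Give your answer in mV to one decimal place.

Vm = 61.5 · log₁₀[(Σ P·[cation]ₒ + Σ P·[anion]ᵢ) / (Σ P·[cation]ᵢ + Σ P·[anion]ₒ)]
Numerator = 1×6.38 + 0.036×130 + 0.56×24.9 = 25
Denominator = 1×106 + 0.036×10.3 + 0.56×99.5 = 162.1
Vm = 61.5 · log₁₀(0.15426) = 61.5 × (-0.8117) = -49.92 mV

-49.9 mV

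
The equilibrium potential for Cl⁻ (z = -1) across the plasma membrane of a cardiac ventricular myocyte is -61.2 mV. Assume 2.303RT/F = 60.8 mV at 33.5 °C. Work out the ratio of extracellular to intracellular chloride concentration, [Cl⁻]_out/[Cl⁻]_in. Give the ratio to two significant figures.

log₁₀([out]/[in]) = E·z/(60.8) = -61.2 × -1 / 60.8 = 1.0066
[out]/[in] = 10^(1.0066) = 10.15

10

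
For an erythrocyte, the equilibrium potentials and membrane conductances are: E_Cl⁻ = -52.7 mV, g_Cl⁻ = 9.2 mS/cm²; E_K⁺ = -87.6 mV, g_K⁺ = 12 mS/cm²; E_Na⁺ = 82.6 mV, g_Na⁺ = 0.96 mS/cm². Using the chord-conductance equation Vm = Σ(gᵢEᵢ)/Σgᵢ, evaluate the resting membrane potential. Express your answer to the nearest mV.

-66 mV

Σ gᵢEᵢ = 9.2·(-52.7) + 12·(-87.6) + 0.96·(82.6) = -1456.74
Σ gᵢ = 9.2 + 12 + 0.96 = 22.16
Vm = -1456.74 / 22.16 = -65.74 mV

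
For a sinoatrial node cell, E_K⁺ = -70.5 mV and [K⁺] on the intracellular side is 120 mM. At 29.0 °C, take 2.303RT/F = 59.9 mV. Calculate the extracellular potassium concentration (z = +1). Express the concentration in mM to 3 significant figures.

Nernst: E = (59.9/1) · log₁₀([out]/[in]), so log₁₀([out]/[in]) = -70.5 × 1 / 59.9 = -1.1770.
[out]/[in] = 10^(-1.1770) = 0.06653.
[out] = 0.06653 × 120 = 7.984 mM.

7.98 mM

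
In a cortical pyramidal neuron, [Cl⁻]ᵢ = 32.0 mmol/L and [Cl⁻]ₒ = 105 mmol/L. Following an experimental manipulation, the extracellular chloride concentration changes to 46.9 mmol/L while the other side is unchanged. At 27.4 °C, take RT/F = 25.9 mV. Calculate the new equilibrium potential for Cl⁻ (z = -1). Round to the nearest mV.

-10 mV

After the shift: [Cl⁻]_out = 46.9, [Cl⁻]_in = 32.0 mmol/L.
E_new = (25.9/-1)·ln(46.9/32.0) = -25.90 · (0.3823) = -9.90 mV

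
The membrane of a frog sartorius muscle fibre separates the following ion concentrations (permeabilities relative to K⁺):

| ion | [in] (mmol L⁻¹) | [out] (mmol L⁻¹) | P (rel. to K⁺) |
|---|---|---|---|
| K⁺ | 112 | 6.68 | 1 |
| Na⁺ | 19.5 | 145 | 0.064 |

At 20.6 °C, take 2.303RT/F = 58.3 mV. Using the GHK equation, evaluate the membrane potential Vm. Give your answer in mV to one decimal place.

Vm = 58.3 · log₁₀[(Σ P·[cation]ₒ + Σ P·[anion]ᵢ) / (Σ P·[cation]ᵢ + Σ P·[anion]ₒ)]
Numerator = 1×6.68 + 0.064×145 = 15.96
Denominator = 1×112 + 0.064×19.5 = 113.2
Vm = 58.3 · log₁₀(0.14093) = 58.3 × (-0.8510) = -49.61 mV

-49.6 mV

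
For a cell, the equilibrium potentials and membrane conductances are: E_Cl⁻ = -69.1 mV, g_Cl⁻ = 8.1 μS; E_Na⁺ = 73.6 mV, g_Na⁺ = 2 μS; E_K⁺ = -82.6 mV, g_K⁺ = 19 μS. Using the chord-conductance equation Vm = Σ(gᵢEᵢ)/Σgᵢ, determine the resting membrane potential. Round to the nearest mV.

-68 mV

Σ gᵢEᵢ = 8.1·(-69.1) + 2·(73.6) + 19·(-82.6) = -1981.91
Σ gᵢ = 8.1 + 2 + 19 = 29.1
Vm = -1981.91 / 29.1 = -68.11 mV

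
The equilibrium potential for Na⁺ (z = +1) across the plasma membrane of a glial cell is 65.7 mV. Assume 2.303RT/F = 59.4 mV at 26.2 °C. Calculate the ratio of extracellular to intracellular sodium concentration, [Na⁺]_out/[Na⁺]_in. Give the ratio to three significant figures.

12.8

log₁₀([out]/[in]) = E·z/(59.4) = 65.7 × 1 / 59.4 = 1.1061
[out]/[in] = 10^(1.1061) = 12.77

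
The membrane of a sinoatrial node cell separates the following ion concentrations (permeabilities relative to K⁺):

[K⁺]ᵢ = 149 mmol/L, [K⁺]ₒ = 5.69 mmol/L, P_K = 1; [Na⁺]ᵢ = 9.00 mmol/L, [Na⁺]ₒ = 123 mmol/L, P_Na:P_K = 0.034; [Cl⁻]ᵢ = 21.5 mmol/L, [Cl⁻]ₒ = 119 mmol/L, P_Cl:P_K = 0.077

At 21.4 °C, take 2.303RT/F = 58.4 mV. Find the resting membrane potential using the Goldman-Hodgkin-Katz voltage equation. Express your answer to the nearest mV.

-66 mV

Vm = 58.4 · log₁₀[(Σ P·[cation]ₒ + Σ P·[anion]ᵢ) / (Σ P·[cation]ᵢ + Σ P·[anion]ₒ)]
Numerator = 1×5.69 + 0.034×123 + 0.077×21.5 = 11.53
Denominator = 1×149 + 0.034×9.00 + 0.077×119 = 158.5
Vm = 58.4 · log₁₀(0.072743) = 58.4 × (-1.1382) = -66.47 mV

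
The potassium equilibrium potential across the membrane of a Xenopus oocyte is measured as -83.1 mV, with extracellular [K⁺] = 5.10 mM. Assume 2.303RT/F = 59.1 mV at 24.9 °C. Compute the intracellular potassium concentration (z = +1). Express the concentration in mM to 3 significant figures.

Nernst: E = (59.1/1) · log₁₀([out]/[in]), so log₁₀([out]/[in]) = -83.1 × 1 / 59.1 = -1.4061.
[out]/[in] = 10^(-1.4061) = 0.03926.
[in] = 5.10 / 0.03926 = 129.9 mM.

130 mM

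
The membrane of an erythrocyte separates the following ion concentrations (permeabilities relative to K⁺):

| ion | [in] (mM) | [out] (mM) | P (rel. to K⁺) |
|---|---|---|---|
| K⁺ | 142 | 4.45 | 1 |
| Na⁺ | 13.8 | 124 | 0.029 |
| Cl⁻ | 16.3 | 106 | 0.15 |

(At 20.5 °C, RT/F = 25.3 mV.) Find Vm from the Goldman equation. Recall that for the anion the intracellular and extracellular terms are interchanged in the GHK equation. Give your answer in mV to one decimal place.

-68.7 mV

Vm = 25.3 · ln[(Σ P·[cation]ₒ + Σ P·[anion]ᵢ) / (Σ P·[cation]ᵢ + Σ P·[anion]ₒ)]
Numerator = 1×4.45 + 0.029×124 + 0.15×16.3 = 10.49
Denominator = 1×142 + 0.029×13.8 + 0.15×106 = 158.3
Vm = 25.3 · ln(0.066273) = 25.3 × (-2.7140) = -68.66 mV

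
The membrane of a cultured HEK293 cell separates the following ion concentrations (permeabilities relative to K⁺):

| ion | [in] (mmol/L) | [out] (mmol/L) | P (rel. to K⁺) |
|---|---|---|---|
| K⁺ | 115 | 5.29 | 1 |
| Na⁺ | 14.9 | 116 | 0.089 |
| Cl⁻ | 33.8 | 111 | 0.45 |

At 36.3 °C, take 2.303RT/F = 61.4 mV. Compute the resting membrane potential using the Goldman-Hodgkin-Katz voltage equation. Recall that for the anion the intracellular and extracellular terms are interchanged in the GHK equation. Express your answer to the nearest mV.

Vm = 61.4 · log₁₀[(Σ P·[cation]ₒ + Σ P·[anion]ᵢ) / (Σ P·[cation]ᵢ + Σ P·[anion]ₒ)]
Numerator = 1×5.29 + 0.089×116 + 0.45×33.8 = 30.82
Denominator = 1×115 + 0.089×14.9 + 0.45×111 = 166.3
Vm = 61.4 · log₁₀(0.18538) = 61.4 × (-0.7319) = -44.94 mV

-45 mV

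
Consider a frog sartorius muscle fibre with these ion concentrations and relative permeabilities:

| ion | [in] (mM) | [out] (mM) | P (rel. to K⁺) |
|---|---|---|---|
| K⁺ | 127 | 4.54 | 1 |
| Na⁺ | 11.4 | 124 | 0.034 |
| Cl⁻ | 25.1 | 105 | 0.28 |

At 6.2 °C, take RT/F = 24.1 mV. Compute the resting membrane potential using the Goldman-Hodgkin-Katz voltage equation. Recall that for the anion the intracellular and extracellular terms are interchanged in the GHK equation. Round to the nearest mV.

Vm = 24.1 · ln[(Σ P·[cation]ₒ + Σ P·[anion]ᵢ) / (Σ P·[cation]ᵢ + Σ P·[anion]ₒ)]
Numerator = 1×4.54 + 0.034×124 + 0.28×25.1 = 15.78
Denominator = 1×127 + 0.034×11.4 + 0.28×105 = 156.8
Vm = 24.1 · ln(0.10067) = 24.1 × (-2.2959) = -55.33 mV

-55 mV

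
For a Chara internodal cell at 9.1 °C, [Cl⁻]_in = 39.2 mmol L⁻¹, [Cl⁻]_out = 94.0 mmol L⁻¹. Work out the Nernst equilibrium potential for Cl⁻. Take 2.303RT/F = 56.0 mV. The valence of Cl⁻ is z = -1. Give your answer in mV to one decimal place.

-21.3 mV

E = (56.0/z) · log₁₀([Cl⁻]_out/[Cl⁻]_in) with z = -1.
For an anion, dividing by z = -1 reverses the sign.
= (56.0/-1) · log₁₀(94.0/39.2) = -56.00 · log₁₀(2.398)
= -56.00 · (0.3798) = -21.27 mV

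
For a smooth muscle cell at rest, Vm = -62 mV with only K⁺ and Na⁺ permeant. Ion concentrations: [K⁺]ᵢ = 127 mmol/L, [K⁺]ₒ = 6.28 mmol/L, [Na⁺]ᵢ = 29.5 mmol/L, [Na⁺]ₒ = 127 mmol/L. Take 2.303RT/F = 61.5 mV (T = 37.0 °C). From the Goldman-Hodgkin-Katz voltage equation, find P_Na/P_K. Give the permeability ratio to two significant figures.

0.050

Let α = P_Na/P_K. GHK: Vm = 61.5·log₁₀[(Kₒ + α·Naₒ)/(Kᵢ + α·Naᵢ)].
10^(Vm/61.5) = 10^(-62.0/61.5) = 0.098145
So 0.098145·(Kᵢ + α·Naᵢ) = Kₒ + α·Naₒ → α = (0.098145·127.0 − 6.28) / (127.0 − 0.098145·29.5)
α = (12.46 − 6.28) / (127.0 − 2.895) = 6.184/124.1 = 0.04983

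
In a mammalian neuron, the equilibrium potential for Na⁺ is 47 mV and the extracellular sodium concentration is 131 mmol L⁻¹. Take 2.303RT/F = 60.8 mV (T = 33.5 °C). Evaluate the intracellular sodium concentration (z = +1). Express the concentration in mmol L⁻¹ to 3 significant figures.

Nernst: E = (60.8/1) · log₁₀([out]/[in]), so log₁₀([out]/[in]) = 47.0 × 1 / 60.8 = 0.7730.
[out]/[in] = 10^(0.7730) = 5.93.
[in] = 131 / 5.93 = 22.09 mmol L⁻¹.

22.1 mmol L⁻¹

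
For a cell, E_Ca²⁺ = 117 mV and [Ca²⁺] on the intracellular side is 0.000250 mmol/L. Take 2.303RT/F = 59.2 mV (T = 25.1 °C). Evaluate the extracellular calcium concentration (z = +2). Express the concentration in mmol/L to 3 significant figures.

Nernst: E = (59.2/2) · log₁₀([out]/[in]), so log₁₀([out]/[in]) = 117.0 × 2 / 59.2 = 3.9527.
[out]/[in] = 10^(3.9527) = 8968.
[out] = 8968 × 0.000250 = 2.242 mmol/L.

2.24 mmol/L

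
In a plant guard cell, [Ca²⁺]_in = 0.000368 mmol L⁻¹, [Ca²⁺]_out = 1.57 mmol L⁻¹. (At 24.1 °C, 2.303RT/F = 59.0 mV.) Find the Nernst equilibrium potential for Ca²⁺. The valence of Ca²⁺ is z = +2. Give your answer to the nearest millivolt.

E = (59.0/z) · log₁₀([Ca²⁺]_out/[Ca²⁺]_in) with z = +2.
= (59.0/2) · log₁₀(1.57/0.000368) = 29.50 · log₁₀(4266)
= 29.50 · (3.6301) = 107.09 mV

107 mV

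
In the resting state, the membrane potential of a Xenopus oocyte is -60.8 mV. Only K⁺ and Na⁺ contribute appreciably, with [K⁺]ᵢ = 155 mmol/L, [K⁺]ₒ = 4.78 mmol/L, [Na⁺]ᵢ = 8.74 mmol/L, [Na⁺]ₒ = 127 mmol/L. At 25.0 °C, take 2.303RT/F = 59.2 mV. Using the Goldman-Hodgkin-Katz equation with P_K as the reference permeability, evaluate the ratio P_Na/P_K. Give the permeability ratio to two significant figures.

0.078

Let α = P_Na/P_K. GHK: Vm = 59.2·log₁₀[(Kₒ + α·Naₒ)/(Kᵢ + α·Naᵢ)].
10^(Vm/59.2) = 10^(-60.8/59.2) = 0.093966
So 0.093966·(Kᵢ + α·Naᵢ) = Kₒ + α·Naₒ → α = (0.093966·155.0 − 4.78) / (127.0 − 0.093966·8.74)
α = (14.56 − 4.78) / (127.0 − 0.8213) = 9.785/126.2 = 0.07755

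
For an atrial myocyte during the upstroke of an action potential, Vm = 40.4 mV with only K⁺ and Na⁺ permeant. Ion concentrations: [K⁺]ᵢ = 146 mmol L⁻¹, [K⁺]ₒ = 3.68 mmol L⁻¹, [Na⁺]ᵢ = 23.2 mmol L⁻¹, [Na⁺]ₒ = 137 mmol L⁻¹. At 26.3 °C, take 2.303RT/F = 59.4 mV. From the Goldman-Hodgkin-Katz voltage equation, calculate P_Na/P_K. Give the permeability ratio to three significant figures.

Let α = P_Na/P_K. GHK: Vm = 59.4·log₁₀[(Kₒ + α·Naₒ)/(Kᵢ + α·Naᵢ)].
10^(Vm/59.4) = 10^(40.4/59.4) = 4.7878
So 4.7878·(Kᵢ + α·Naᵢ) = Kₒ + α·Naₒ → α = (4.7878·146.0 − 3.68) / (137.0 − 4.7878·23.2)
α = (699 − 3.68) / (137.0 − 111.1) = 695.3/25.92 = 26.82

26.8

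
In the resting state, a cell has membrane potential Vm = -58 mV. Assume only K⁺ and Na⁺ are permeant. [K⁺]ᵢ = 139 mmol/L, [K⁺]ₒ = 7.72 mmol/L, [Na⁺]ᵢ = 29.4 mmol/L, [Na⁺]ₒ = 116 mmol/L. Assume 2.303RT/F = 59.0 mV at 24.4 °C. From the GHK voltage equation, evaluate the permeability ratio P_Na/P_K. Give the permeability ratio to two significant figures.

Let α = P_Na/P_K. GHK: Vm = 59.0·log₁₀[(Kₒ + α·Naₒ)/(Kᵢ + α·Naᵢ)].
10^(Vm/59.0) = 10^(-58.0/59.0) = 0.10398
So 0.10398·(Kᵢ + α·Naᵢ) = Kₒ + α·Naₒ → α = (0.10398·139.0 − 7.72) / (116.0 − 0.10398·29.4)
α = (14.45 − 7.72) / (116.0 − 3.057) = 6.733/112.9 = 0.05962

0.060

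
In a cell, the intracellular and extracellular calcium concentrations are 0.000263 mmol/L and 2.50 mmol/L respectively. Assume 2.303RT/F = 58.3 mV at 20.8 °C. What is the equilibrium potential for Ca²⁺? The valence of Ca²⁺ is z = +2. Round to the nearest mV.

E = (58.3/z) · log₁₀([Ca²⁺]_out/[Ca²⁺]_in) with z = +2.
= (58.3/2) · log₁₀(2.50/0.000263) = 29.15 · log₁₀(9506)
= 29.15 · (3.9780) = 115.96 mV

116 mV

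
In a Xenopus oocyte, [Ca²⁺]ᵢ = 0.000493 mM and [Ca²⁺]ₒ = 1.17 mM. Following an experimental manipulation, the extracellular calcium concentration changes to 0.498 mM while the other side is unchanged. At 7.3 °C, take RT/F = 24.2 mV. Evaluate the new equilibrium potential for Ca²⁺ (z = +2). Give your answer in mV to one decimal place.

After the shift: [Ca²⁺]_out = 0.498, [Ca²⁺]_in = 0.000493 mM.
E_new = (24.2/2)·ln(0.498/0.000493) = 12.10 · (6.9178) = 83.71 mV

83.7 mV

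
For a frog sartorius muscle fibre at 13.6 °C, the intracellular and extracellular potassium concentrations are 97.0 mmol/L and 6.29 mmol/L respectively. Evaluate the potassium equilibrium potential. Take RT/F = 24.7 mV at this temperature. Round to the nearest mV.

E = (24.7/z) · ln([K⁺]_out/[K⁺]_in) with z = +1.
= (24.7/1) · ln(6.29/97.0) = 24.70 · ln(0.06485)
= 24.70 · (-2.7357) = -67.57 mV

-68 mV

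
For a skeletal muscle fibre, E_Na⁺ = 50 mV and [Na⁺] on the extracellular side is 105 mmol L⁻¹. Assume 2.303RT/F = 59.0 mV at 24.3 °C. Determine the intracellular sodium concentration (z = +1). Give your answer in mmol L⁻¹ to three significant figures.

14.9 mmol L⁻¹

Nernst: E = (59.0/1) · log₁₀([out]/[in]), so log₁₀([out]/[in]) = 50.0 × 1 / 59.0 = 0.8475.
[out]/[in] = 10^(0.8475) = 7.038.
[in] = 105 / 7.038 = 14.92 mmol L⁻¹.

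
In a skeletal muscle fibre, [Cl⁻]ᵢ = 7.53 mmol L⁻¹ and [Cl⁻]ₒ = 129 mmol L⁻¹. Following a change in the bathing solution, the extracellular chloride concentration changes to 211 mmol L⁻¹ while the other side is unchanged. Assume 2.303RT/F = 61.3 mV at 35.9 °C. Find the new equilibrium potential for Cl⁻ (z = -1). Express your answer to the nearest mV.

After the shift: [Cl⁻]_out = 211, [Cl⁻]_in = 7.53 mmol L⁻¹.
E_new = (61.3/-1)·log₁₀(211/7.53) = -61.30 · (1.4475) = -88.73 mV

-89 mV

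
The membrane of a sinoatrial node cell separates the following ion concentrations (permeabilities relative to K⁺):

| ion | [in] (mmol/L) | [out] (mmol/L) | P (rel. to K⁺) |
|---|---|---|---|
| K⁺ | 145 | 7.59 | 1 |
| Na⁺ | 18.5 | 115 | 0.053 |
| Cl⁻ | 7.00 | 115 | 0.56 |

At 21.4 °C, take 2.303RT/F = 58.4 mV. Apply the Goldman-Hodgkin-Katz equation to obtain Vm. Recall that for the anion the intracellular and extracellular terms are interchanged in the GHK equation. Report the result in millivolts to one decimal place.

Vm = 58.4 · log₁₀[(Σ P·[cation]ₒ + Σ P·[anion]ᵢ) / (Σ P·[cation]ᵢ + Σ P·[anion]ₒ)]
Numerator = 1×7.59 + 0.053×115 + 0.56×7.00 = 17.61
Denominator = 1×145 + 0.053×18.5 + 0.56×115 = 210.4
Vm = 58.4 · log₁₀(0.083682) = 58.4 × (-1.0774) = -62.92 mV

-62.9 mV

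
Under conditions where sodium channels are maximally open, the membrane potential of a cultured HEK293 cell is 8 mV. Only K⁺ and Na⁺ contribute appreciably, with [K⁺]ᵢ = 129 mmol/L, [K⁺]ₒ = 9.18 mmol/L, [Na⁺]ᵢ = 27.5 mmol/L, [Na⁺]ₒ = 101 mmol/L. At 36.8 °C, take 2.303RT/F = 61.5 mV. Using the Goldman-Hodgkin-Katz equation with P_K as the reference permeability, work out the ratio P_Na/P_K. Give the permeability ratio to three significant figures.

Let α = P_Na/P_K. GHK: Vm = 61.5·log₁₀[(Kₒ + α·Naₒ)/(Kᵢ + α·Naᵢ)].
10^(Vm/61.5) = 10^(8.0/61.5) = 1.3492
So 1.3492·(Kᵢ + α·Naᵢ) = Kₒ + α·Naₒ → α = (1.3492·129.0 − 9.18) / (101.0 − 1.3492·27.5)
α = (174 − 9.18) / (101.0 − 37.1) = 164.9/63.9 = 2.58

2.58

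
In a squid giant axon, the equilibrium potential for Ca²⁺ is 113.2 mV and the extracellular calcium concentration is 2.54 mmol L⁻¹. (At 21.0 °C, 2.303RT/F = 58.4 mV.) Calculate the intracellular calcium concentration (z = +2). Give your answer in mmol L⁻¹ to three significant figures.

0.000337 mmol L⁻¹

Nernst: E = (58.4/2) · log₁₀([out]/[in]), so log₁₀([out]/[in]) = 113.2 × 2 / 58.4 = 3.8767.
[out]/[in] = 10^(3.8767) = 7529.
[in] = 2.54 / 7529 = 0.0003374 mmol L⁻¹.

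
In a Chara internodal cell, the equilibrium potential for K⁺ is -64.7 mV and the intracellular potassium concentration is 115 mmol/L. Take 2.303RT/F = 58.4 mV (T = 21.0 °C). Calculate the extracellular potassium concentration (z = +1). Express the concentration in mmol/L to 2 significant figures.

Nernst: E = (58.4/1) · log₁₀([out]/[in]), so log₁₀([out]/[in]) = -64.7 × 1 / 58.4 = -1.1079.
[out]/[in] = 10^(-1.1079) = 0.07801.
[out] = 0.07801 × 115 = 8.971 mmol/L.

9.0 mmol/L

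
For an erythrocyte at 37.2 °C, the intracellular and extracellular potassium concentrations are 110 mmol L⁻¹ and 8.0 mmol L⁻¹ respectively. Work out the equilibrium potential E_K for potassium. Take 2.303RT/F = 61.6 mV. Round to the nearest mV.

E = (61.6/z) · log₁₀([K⁺]_out/[K⁺]_in) with z = +1.
= (61.6/1) · log₁₀(8.0/110) = 61.60 · log₁₀(0.07273)
= 61.60 · (-1.1383) = -70.12 mV

-70 mV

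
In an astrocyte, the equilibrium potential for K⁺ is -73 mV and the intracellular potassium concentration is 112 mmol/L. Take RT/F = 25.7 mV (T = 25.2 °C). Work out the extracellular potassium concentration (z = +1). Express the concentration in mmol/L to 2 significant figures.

Nernst: E = (25.7/1) · ln([out]/[in]), so ln([out]/[in]) = -73.0 × 1 / 25.7 = -2.8405.
[out]/[in] = e^(-2.8405) = 0.0584.
[out] = 0.0584 × 112 = 6.541 mmol/L.

6.5 mmol/L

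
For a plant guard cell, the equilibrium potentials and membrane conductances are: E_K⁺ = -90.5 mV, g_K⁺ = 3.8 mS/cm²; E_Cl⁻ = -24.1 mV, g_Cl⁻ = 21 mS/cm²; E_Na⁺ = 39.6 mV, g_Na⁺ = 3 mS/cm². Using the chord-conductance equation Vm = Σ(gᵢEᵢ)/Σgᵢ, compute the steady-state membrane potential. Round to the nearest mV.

Σ gᵢEᵢ = 3.8·(-90.5) + 21·(-24.1) + 3·(39.6) = -731.20
Σ gᵢ = 3.8 + 21 + 3 = 27.8
Vm = -731.20 / 27.8 = -26.30 mV

-26 mV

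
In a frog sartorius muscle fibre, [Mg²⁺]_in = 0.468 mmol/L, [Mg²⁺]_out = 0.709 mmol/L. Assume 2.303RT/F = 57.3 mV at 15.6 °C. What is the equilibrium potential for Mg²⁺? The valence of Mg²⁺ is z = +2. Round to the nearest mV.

5 mV

E = (57.3/z) · log₁₀([Mg²⁺]_out/[Mg²⁺]_in) with z = +2.
= (57.3/2) · log₁₀(0.709/0.468) = 28.65 · log₁₀(1.515)
= 28.65 · (0.1804) = 5.17 mV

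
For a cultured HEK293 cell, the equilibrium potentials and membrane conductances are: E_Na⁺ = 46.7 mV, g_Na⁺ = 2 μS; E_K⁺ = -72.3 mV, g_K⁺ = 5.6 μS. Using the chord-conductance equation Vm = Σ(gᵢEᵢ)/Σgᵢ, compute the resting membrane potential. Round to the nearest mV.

Σ gᵢEᵢ = 2·(46.7) + 5.6·(-72.3) = -311.48
Σ gᵢ = 2 + 5.6 = 7.6
Vm = -311.48 / 7.6 = -40.98 mV

-41 mV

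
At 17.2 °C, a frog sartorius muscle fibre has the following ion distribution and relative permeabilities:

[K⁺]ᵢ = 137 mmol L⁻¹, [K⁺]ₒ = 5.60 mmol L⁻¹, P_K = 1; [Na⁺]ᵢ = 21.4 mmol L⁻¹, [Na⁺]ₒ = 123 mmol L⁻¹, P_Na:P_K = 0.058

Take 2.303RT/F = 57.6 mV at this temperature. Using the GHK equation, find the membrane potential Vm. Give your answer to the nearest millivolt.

Vm = 57.6 · log₁₀[(Σ P·[cation]ₒ + Σ P·[anion]ᵢ) / (Σ P·[cation]ᵢ + Σ P·[anion]ₒ)]
Numerator = 1×5.60 + 0.058×123 = 12.73
Denominator = 1×137 + 0.058×21.4 = 138.2
Vm = 57.6 · log₁₀(0.092114) = 57.6 × (-1.0357) = -59.65 mV

-60 mV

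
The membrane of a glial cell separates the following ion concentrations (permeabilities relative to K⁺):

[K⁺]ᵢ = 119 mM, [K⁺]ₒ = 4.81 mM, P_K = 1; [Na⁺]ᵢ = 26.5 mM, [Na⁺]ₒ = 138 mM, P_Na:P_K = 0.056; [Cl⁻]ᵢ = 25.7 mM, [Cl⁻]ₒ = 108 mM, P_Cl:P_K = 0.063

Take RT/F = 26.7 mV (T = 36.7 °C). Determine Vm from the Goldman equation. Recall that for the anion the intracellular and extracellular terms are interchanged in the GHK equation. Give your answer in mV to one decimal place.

Vm = 26.7 · ln[(Σ P·[cation]ₒ + Σ P·[anion]ᵢ) / (Σ P·[cation]ᵢ + Σ P·[anion]ₒ)]
Numerator = 1×4.81 + 0.056×138 + 0.063×25.7 = 14.16
Denominator = 1×119 + 0.056×26.5 + 0.063×108 = 127.3
Vm = 26.7 · ln(0.11122) = 26.7 × (-2.1962) = -58.64 mV

-58.6 mV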